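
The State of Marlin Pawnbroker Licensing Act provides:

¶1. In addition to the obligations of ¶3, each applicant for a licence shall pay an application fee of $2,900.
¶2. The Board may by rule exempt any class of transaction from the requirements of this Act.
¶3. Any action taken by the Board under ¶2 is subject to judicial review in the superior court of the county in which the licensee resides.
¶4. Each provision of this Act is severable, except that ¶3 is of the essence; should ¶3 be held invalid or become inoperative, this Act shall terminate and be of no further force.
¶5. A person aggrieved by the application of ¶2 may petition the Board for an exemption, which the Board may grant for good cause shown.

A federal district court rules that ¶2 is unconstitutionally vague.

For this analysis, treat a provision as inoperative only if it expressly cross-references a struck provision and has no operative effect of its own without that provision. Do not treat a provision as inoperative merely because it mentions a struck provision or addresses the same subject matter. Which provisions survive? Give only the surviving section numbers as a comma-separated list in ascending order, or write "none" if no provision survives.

¶2 is struck. ¶3 has no operative effect of its own apart from ¶2 and is therefore inoperative. ¶5 merely fixes the exemption procedure for ¶2; with ¶2 gone it has nothing to operate on and falls away. ¶4 makes ¶3 an essential term, and ¶3 has been rendered inoperative by the cascade; under ¶4, the entire Act is therefore void. No provision of the Act survives.

none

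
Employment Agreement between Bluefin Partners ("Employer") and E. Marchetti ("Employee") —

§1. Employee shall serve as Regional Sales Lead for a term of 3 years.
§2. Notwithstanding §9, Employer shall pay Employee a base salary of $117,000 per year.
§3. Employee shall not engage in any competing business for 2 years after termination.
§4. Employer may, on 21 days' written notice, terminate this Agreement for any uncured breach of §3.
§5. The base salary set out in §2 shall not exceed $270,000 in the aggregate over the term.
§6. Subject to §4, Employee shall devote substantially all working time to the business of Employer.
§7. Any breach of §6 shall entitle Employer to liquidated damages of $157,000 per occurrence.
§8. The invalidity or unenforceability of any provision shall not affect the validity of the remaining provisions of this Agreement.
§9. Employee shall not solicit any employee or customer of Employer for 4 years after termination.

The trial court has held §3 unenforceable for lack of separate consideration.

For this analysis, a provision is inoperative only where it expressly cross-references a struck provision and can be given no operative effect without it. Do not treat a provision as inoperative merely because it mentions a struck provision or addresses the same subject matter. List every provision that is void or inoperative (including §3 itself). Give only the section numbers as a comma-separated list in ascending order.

§3 is struck. §4 has no operative effect of its own apart from §3 and is therefore inoperative. §6 mentions §4 but its own obligation stands independently of §4, so §6 is not affected. §8 is a severability clause and preserves every provision that can still be given independent effect. That leaves §1, §2, §5, §6, §7, §8, and §9 in effect.

3, 4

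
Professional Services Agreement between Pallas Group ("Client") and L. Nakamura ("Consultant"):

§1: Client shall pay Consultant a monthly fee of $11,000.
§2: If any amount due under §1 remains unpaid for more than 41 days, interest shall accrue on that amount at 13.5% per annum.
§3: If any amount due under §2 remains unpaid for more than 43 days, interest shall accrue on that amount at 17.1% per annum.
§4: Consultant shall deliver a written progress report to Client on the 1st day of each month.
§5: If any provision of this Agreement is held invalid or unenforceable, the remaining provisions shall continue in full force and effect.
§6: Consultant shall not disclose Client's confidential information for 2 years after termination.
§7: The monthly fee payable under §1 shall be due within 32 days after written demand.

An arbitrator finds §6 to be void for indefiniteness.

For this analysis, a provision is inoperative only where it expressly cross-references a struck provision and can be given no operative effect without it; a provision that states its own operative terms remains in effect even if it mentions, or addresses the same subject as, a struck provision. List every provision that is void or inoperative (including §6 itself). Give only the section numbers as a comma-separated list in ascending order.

6

§6 is struck. No other provision's operative terms depend on §6. Under the severability clause in §5, the remaining provisions continue in force. The provisions still in force are §1, §2, §3, §4, §5, and §7.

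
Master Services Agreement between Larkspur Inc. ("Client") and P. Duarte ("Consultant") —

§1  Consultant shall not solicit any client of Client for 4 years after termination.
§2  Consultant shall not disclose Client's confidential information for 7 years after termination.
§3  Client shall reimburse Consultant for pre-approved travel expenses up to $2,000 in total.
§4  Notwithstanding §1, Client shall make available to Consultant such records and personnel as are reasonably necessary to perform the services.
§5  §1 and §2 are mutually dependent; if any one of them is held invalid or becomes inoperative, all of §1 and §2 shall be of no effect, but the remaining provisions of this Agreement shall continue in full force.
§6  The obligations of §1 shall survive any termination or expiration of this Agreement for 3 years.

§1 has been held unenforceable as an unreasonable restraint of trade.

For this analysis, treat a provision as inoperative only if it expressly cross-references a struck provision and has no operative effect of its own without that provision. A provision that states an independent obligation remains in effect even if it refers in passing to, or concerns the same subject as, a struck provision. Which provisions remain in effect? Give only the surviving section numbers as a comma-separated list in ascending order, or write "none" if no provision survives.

§1 is struck. §6 merely fixes the survival period for §1; with §1 gone it has nothing to operate on and falls away. Although §4 refers to §1, its operative terms do not depend on §1, so it remains in effect. §5 declares §1 and §2 mutually dependent; since one of them has fallen, all of them are of no effect. That brings down §2 as well. The remainder continues in force under §5. That leaves §3, §4, and §5 in effect.

3, 4, 5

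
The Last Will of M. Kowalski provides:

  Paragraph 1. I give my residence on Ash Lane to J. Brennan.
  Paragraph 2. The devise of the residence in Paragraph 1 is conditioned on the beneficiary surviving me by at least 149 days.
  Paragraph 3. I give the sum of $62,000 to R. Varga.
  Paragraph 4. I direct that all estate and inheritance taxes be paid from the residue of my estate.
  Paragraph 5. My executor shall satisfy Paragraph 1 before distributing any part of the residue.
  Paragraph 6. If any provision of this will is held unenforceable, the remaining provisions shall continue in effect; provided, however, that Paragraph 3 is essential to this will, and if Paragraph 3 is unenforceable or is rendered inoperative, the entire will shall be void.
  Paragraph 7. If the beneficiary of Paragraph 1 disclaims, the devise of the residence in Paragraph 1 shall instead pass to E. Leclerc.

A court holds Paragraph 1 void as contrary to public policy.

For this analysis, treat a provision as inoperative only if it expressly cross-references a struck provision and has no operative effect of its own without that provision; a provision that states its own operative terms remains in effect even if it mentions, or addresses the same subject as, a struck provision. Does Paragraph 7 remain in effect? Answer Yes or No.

No

Paragraph 1 is struck. Paragraph 2 has no operative effect of its own apart from Paragraph 1 and is therefore inoperative. Paragraph 5 merely fixes the priority direction for Paragraph 1; with Paragraph 1 gone it has nothing to operate on and falls away. The only function of Paragraph 7 is the alternative disposition for Paragraph 1, so it cannot stand once Paragraph 1 is removed. Paragraph 6 makes Paragraph 3 an essential term, but Paragraph 3 is unaffected, so the severability proviso in Paragraph 6 preserves the remaining provisions. That leaves Paragraph 3, Paragraph 4, and Paragraph 6 in effect. Paragraph 7 is among the inoperative provisions, so the answer is no.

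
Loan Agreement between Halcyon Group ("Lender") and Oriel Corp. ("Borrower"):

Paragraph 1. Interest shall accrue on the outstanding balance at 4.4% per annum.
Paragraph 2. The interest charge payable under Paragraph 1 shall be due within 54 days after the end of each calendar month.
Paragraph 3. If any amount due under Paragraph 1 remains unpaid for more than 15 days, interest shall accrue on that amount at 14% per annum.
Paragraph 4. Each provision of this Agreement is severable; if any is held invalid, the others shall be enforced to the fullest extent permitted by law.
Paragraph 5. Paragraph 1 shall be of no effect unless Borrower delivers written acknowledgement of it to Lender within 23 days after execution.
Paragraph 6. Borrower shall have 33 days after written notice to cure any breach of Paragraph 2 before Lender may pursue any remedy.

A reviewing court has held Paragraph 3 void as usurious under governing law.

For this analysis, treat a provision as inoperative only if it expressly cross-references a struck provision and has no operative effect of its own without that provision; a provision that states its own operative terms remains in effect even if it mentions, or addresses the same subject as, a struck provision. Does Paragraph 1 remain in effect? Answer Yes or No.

Yes

Paragraph 3 is struck. No other provision's operative terms depend on Paragraph 3. Paragraph 4 is a severability clause and preserves every provision that can still be given independent effect. Paragraph 1, Paragraph 2, Paragraph 4, Paragraph 5, and Paragraph 6 remain in effect. Paragraph 1 is among the surviving provisions, so the answer is yes.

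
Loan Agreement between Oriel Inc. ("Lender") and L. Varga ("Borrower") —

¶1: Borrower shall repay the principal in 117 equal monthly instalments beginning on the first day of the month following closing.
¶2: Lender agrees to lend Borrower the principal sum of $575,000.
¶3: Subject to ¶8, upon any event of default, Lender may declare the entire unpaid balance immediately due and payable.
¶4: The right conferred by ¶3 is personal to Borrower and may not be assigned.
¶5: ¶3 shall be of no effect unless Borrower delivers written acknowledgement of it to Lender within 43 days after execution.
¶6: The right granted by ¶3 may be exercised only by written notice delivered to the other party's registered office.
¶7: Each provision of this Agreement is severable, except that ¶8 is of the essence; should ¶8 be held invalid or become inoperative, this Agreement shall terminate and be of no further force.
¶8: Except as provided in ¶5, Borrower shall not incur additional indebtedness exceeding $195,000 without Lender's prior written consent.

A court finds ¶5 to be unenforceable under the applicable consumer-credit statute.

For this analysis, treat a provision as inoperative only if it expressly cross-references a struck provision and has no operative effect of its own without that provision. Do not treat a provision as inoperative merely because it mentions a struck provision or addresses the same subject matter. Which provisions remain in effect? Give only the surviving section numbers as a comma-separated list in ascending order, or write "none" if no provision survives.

¶5 is struck. Although ¶8 refers to ¶5, its operative terms do not depend on ¶5, so it remains in effect. No other provision's operative terms depend on ¶5. ¶7 makes ¶8 an essential term, but ¶8 is unaffected, so the severability proviso in ¶7 preserves the remaining provisions. ¶1, ¶2, ¶3, ¶4, ¶6, ¶7, and ¶8 remain in effect.

1, 2, 3, 4, 6, 7, 8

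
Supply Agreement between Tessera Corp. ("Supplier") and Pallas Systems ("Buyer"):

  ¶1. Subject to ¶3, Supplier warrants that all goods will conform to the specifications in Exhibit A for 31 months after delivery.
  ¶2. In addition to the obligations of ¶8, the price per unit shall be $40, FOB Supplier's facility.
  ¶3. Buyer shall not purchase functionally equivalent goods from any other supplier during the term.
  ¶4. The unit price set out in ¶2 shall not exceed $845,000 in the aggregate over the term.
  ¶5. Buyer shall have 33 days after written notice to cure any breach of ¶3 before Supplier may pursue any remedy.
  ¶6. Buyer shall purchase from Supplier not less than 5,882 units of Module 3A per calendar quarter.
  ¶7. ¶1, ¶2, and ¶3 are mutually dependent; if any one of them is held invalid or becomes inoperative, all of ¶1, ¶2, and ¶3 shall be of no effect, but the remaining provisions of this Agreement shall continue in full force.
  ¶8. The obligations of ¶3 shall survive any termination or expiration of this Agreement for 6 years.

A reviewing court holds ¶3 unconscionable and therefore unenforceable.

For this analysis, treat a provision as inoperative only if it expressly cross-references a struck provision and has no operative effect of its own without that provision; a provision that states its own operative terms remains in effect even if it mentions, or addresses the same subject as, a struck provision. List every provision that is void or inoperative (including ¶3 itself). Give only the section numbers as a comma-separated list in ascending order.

¶3 is struck. ¶5 has no operative effect of its own apart from ¶3 and is therefore inoperative. The only function of ¶8 is the survival period for ¶3, so it cannot stand once ¶3 is removed. ¶7 declares ¶1, ¶2, and ¶3 mutually dependent; since one of them has fallen, all of them are of no effect. That brings down ¶1 and ¶2 as well. ¶4 in turn depends solely on a provision now struck and likewise falls. The remainder continues in force under ¶7. ¶6 and ¶7 remain in effect.

1, 2, 3, 4, 5, 8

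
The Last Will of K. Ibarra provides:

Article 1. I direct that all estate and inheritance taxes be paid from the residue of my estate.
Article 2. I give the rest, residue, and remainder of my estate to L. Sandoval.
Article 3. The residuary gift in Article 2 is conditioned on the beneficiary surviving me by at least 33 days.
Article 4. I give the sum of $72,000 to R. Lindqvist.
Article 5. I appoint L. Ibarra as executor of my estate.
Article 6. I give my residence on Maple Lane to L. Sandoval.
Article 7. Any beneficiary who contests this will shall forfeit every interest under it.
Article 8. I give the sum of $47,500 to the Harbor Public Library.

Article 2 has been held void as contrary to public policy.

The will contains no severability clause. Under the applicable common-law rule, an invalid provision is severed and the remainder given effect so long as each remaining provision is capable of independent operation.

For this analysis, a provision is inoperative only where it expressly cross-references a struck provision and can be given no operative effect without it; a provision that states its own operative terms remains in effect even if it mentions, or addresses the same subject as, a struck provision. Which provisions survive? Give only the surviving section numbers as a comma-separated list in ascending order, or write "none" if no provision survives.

1, 4, 5, 6, 7, 8

Article 2 is struck. Article 3 has no operative effect of its own apart from Article 2 and is therefore inoperative. With no severability clause, the stated default rule severs what cannot stand and enforces each remaining provision that can operate on its own. The provisions still in force are Article 1, Article 4, Article 5, Article 6, Article 7, and Article 8.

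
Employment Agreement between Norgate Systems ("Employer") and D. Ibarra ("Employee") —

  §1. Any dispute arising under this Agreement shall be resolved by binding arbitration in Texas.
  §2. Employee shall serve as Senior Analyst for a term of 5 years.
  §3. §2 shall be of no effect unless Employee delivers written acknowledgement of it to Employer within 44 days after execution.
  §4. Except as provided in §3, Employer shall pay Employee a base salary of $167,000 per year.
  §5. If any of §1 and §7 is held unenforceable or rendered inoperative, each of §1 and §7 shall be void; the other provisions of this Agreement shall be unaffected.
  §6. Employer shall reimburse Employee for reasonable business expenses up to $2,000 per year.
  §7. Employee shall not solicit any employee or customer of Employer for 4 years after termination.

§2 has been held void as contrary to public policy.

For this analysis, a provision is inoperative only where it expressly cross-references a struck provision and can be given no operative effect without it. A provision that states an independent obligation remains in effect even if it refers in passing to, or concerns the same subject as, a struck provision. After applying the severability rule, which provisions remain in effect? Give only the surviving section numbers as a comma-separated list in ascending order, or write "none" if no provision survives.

1, 4, 5, 6, 7

§2 is struck. §3 operates only by reference to §2, so it falls with §2. Although §4 refers to §3, its operative terms do not depend on §3, so it remains in effect. §5 ties §1 and §7 together, but none of those is affected here; the remaining provisions continue in force under §5. The provisions still in force are §1, §4, §5, §6, and §7.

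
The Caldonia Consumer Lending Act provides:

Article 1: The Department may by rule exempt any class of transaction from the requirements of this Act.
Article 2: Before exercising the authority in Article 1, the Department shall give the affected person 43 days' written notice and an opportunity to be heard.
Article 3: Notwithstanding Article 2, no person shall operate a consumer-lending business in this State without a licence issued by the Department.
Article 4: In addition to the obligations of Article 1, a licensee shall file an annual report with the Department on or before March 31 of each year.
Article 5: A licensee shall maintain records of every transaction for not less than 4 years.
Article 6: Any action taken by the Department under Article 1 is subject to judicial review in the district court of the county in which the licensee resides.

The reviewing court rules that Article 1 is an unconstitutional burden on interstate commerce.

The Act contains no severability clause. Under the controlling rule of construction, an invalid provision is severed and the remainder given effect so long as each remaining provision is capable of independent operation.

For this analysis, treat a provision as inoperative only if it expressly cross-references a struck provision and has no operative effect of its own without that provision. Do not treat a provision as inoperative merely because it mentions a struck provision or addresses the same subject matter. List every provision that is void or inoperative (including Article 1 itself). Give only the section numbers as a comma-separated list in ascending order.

1, 2, 6

Article 1 is struck. The only function of Article 2 is the notice-and-hearing requirement for Article 1, so it cannot stand once Article 1 is removed. Article 6 operates only by reference to Article 1, so it falls with Article 1. Article 3 mentions Article 2 but its own obligation stands independently of Article 2, so Article 3 is not affected. Article 4 mentions Article 1 but its own obligation stands independently of Article 1, so Article 4 is not affected. Under the stated default rule, only provisions that cannot operate independently fall away; the rest are enforced. That leaves Article 3, Article 4, and Article 5 in effect.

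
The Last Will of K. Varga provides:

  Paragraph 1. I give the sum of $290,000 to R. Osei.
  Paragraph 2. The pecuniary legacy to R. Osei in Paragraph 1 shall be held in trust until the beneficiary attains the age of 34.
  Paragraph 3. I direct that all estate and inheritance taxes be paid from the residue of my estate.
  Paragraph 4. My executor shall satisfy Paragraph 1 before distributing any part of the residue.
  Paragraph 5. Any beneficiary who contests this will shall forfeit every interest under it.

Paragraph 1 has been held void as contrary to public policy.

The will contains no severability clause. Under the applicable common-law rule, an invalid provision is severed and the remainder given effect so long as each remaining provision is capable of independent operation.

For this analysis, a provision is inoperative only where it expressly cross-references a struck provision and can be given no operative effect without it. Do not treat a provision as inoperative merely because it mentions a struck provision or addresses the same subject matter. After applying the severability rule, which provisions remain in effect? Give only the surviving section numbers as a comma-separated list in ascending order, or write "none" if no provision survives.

3, 5

Paragraph 1 is struck. Paragraph 2 operates only by reference to Paragraph 1, so it falls with Paragraph 1. The only function of Paragraph 4 is the priority direction for Paragraph 1, so it cannot stand once Paragraph 1 is removed. With no severability clause, the stated default rule severs what cannot stand and enforces each remaining provision that can operate on its own. The provisions still in force are Paragraph 3 and Paragraph 5.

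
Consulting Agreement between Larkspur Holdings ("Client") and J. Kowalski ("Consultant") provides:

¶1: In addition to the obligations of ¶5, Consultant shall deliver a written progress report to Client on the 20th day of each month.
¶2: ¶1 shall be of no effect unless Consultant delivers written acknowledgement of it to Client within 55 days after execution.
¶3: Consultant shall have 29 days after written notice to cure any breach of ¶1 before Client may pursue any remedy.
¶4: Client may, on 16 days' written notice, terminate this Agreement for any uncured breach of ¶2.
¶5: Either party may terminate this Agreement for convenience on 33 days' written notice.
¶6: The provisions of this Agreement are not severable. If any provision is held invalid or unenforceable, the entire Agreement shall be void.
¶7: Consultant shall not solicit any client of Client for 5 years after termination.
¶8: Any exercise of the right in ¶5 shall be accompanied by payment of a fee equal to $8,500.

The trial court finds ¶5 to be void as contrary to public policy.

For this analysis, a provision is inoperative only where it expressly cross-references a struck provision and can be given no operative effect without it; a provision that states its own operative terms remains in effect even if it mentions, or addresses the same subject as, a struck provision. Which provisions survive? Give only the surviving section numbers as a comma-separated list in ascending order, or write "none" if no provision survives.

¶5 is struck. The only function of ¶8 is the exercise fee for ¶5, so it cannot stand once ¶5 is removed. ¶6 provides that the Agreement is not severable, so the invalidity of any one provision voids the entire Agreement. No provision of the Agreement survives.

none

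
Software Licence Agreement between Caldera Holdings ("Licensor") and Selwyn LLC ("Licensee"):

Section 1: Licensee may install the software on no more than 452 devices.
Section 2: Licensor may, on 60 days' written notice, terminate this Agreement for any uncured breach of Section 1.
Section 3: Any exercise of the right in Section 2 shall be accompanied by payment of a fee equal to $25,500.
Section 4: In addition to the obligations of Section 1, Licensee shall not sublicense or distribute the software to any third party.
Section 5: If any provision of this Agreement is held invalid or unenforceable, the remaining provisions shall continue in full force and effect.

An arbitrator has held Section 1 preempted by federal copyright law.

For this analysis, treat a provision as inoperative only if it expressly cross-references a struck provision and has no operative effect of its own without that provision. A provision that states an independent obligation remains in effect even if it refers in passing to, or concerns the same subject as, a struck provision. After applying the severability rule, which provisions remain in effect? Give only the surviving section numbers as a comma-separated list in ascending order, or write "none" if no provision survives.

Section 1 is struck. Section 2 merely fixes the termination right for breach of Section 1; with Section 1 gone it has nothing to operate on and falls away. The only function of Section 3 is the exercise fee for Section 2, so it cannot stand once Section 2 is removed. Although Section 4 refers to Section 1, its operative terms do not depend on Section 1, so it remains in effect. Under the severability clause in Section 5, the remaining provisions continue in force. That leaves Section 4 and Section 5 in effect.

4, 5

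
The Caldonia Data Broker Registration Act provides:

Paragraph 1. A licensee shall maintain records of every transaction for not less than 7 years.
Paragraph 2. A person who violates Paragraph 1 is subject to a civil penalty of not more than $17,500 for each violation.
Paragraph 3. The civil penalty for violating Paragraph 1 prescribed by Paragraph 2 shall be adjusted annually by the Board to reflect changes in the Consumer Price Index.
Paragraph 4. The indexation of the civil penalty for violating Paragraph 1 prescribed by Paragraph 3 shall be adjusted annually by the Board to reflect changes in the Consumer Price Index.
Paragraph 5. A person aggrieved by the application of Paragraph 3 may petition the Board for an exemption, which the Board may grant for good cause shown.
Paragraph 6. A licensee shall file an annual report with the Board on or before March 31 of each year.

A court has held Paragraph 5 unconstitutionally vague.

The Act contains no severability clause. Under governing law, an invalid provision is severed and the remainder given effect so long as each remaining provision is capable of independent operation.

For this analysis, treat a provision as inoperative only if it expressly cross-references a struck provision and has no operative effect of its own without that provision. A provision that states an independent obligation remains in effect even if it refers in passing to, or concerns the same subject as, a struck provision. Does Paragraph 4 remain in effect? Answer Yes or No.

Yes

Paragraph 5 is struck. No other provision's operative terms depend on Paragraph 5. With no severability clause, the stated default rule severs what cannot stand and enforces each remaining provision that can operate on its own. That leaves Paragraph 1, Paragraph 2, Paragraph 3, Paragraph 4, and Paragraph 6 in effect. Paragraph 4 is among the surviving provisions, so the answer is yes.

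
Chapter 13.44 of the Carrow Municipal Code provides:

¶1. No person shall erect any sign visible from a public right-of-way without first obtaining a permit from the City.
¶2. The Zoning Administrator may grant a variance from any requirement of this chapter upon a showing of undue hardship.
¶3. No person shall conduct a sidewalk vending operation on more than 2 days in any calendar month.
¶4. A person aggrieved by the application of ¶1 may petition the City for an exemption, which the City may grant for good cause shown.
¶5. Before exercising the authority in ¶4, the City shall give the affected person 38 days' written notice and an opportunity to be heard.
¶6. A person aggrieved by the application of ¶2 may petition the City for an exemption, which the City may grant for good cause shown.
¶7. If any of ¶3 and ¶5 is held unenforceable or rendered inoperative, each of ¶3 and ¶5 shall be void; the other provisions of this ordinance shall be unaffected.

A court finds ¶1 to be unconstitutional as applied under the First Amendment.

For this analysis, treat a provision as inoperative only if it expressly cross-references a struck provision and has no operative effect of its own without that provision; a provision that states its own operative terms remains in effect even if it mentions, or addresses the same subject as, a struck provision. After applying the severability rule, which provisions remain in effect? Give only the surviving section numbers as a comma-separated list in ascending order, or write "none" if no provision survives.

2, 6, 7

¶1 is struck. ¶4 has no operative effect of its own apart from ¶1 and is therefore inoperative. ¶5 merely fixes the notice-and-hearing requirement for ¶4; with ¶4 gone it has nothing to operate on and falls away. ¶7 declares ¶3 and ¶5 mutually dependent; since one of them has fallen, all of them are of no effect. That brings down ¶3 as well. The remainder continues in force under ¶7. The provisions still in force are ¶2, ¶6, and ¶7.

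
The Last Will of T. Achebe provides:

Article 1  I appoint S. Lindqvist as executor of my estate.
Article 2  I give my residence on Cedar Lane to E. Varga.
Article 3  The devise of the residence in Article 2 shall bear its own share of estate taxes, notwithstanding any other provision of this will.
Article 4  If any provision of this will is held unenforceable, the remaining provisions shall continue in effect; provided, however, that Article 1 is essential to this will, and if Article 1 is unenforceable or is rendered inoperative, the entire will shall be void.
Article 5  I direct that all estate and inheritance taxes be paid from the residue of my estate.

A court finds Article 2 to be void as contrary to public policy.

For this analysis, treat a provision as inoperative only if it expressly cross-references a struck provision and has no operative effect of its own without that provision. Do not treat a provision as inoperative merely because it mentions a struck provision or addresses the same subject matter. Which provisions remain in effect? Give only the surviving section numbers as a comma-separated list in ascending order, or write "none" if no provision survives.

Article 2 is struck. The only function of Article 3 is the tax charge on Article 2, so it cannot stand once Article 2 is removed. Article 4 makes Article 1 an essential term, but Article 1 is unaffected, so the severability proviso in Article 4 preserves the remaining provisions. Article 1, Article 4, and Article 5 remain in effect.

1, 4, 5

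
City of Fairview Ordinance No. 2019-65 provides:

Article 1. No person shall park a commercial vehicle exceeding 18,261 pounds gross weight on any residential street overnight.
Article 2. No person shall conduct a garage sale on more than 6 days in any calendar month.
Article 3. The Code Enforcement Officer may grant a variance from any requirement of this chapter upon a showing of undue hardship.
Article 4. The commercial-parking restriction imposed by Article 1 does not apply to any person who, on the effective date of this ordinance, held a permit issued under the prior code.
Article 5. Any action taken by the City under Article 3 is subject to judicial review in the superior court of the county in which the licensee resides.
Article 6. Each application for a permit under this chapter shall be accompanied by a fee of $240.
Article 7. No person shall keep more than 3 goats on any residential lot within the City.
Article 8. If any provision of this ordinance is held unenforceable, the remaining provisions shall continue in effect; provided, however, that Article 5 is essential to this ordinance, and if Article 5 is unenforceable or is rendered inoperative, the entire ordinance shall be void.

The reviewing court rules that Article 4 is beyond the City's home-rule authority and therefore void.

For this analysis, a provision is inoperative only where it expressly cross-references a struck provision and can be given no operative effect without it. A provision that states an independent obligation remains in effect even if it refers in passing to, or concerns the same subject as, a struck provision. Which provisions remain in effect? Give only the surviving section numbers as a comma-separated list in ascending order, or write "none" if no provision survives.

1, 2, 3, 5, 6, 7, 8

Article 4 is struck. No other provision's operative terms depend on Article 4. Article 8 makes Article 5 an essential term, but Article 5 is unaffected, so the severability proviso in Article 8 preserves the remaining provisions. Article 1, Article 2, Article 3, Article 5, Article 6, Article 7, and Article 8 remain in effect.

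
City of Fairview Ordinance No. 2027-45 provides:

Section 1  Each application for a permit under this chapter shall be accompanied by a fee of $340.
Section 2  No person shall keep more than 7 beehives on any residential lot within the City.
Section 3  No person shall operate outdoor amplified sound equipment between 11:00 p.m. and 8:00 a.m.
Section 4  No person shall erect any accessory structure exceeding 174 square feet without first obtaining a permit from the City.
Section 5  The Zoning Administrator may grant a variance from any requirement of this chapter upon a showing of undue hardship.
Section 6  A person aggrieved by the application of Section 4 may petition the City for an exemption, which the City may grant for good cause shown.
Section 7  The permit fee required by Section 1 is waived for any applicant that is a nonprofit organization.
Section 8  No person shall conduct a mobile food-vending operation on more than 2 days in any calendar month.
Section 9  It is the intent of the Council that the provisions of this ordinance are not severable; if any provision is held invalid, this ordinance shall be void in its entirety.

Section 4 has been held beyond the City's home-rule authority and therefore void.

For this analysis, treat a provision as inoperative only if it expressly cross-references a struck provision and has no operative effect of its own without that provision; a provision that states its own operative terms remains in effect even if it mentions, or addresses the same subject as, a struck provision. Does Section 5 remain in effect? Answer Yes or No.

Section 4 is struck. The only function of Section 6 is the exemption procedure for Section 4, so it cannot stand once Section 4 is removed. Section 9 provides that the ordinance is not severable, so the invalidity of any one provision voids the entire ordinance. No provision of the ordinance survives. Section 5 is among the inoperative provisions, so the answer is no.

No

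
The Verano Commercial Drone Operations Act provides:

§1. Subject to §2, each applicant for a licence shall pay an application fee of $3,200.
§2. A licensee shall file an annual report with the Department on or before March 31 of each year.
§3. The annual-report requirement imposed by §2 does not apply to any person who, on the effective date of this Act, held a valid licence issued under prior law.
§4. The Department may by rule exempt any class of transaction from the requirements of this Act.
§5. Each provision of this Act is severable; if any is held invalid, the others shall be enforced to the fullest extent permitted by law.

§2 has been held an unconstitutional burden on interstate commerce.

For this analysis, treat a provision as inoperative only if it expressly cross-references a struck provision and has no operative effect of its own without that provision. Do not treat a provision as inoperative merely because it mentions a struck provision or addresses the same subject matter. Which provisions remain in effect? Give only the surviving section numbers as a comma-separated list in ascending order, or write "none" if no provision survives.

1, 4, 5

§2 is struck. §3 has no operative effect of its own apart from §2 and is therefore inoperative. Although §1 refers to §2, its operative terms do not depend on §2, so it remains in effect. §5 is a severability clause and preserves every provision that can still be given independent effect. §1, §4, and §5 remain in effect.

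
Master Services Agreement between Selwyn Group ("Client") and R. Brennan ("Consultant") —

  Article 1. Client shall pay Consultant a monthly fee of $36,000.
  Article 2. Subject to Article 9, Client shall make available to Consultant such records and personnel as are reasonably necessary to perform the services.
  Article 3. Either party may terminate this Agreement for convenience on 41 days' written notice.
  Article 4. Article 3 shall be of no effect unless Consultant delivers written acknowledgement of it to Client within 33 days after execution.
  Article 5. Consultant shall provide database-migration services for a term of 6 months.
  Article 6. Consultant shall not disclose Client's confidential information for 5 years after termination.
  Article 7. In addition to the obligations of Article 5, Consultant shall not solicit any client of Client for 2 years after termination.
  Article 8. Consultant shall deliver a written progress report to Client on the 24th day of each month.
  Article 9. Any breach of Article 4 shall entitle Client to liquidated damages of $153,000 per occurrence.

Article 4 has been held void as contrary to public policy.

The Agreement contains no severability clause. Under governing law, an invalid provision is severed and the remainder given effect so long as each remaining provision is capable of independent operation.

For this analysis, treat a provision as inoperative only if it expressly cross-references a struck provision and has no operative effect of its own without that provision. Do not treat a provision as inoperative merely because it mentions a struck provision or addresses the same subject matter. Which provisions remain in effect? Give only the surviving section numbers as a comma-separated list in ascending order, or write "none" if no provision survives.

Article 4 is struck. Article 9 operates only by reference to Article 4, so it falls with Article 4. Although Article 2 refers to Article 9, its operative terms do not depend on Article 9, so it remains in effect. Under the stated default rule, only provisions that cannot operate independently fall away; the rest are enforced. That leaves Article 1, Article 2, Article 3, Article 5, Article 6, Article 7, and Article 8 in effect.

1, 2, 3, 5, 6, 7, 8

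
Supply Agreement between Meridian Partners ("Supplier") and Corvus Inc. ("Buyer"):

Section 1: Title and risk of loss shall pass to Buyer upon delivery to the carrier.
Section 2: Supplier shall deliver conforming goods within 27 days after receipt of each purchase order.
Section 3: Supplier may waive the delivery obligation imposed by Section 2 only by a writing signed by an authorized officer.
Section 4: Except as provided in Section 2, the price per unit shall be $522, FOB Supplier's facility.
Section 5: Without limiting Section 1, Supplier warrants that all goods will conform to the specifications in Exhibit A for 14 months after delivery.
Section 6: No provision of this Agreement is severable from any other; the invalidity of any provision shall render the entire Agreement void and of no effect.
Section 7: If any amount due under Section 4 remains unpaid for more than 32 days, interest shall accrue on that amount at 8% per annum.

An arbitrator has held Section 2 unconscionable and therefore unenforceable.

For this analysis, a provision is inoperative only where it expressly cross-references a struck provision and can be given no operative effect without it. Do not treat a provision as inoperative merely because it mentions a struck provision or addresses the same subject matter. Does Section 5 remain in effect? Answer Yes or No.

No

Section 2 is struck. The only function of Section 3 is the waiver condition for Section 2, so it cannot stand once Section 2 is removed. Section 6 provides that the Agreement is not severable, so the invalidity of any one provision voids the entire Agreement. No provision of the Agreement survives. Section 5 is among the inoperative provisions, so the answer is no.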